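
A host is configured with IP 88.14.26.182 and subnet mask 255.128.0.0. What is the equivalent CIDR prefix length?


Binary: 11111111.10000000.00000000.00000000
Count leading 1s
Prefix: /9


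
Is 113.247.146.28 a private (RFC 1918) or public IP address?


RFC 1918 private ranges:
  10.0.0.0/8 (10.0.0.0 - 10.255.255.255)
  172.16.0.0/12 (172.16.0.0 - 172.31.255.255)
  192.168.0.0/16 (192.168.0.0 - 192.168.255.255)
Public (not in any RFC 1918 range)


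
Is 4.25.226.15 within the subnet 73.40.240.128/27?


Subnet network: 73.40.240.128
Test IP AND mask: 4.25.226.0
No, 4.25.226.15 is not in 73.40.240.128/27


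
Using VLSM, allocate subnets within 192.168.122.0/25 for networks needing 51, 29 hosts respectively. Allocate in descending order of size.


51 hosts -> /26 (62 usable): 192.168.122.0/26
29 hosts -> /27 (30 usable): 192.168.122.64/27
Allocation: 192.168.122.0/26 (51 hosts, 62 usable); 192.168.122.64/27 (29 hosts, 30 usable)


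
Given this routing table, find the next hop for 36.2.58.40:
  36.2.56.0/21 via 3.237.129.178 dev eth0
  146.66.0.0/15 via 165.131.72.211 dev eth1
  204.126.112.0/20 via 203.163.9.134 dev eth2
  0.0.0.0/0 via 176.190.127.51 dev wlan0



Longest prefix match for 36.2.58.40:
  /21 36.2.56.0: MATCH
  /15 146.66.0.0: no
  /20 204.126.112.0: no
  /0 0.0.0.0: MATCH
Selected: next-hop 3.237.129.178 via eth0 (matched /21)


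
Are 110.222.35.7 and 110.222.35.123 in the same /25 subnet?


Mask: 255.255.255.128
110.222.35.7 AND mask = 110.222.35.0
110.222.35.123 AND mask = 110.222.35.0
Yes, same subnet (110.222.35.0)


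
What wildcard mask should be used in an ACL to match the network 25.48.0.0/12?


Subnet mask: 255.240.0.0
Wildcard = 255.255.255.255 - subnet mask
255 - 255 = 0
255 - 240 = 15
255 - 0 = 255
255 - 0 = 255
Wildcard: 0.15.255.255


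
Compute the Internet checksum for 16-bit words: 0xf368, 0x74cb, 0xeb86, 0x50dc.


Sum all words (with carry folding):
+ 0xf368 = 0xf368
+ 0x74cb = 0x6834
+ 0xeb86 = 0x53bb
+ 0x50dc = 0xa497
One's complement: ~0xa497
Checksum = 0x5b68


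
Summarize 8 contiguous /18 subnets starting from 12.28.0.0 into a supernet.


Original prefix: /18
Number of subnets: 8 = 2^3
New prefix = 18 - 3 = 15
Supernet: 12.28.0.0/15


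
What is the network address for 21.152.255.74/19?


IP:   00010101.10011000.11111111.01001010
Mask: 11111111.11111111.11100000.00000000
AND operation:
Net:  00010101.10011000.11100000.00000000
Network: 21.152.224.0/19


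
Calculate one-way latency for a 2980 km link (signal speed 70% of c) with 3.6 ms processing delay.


Speed = 0.7 * 3e5 km/s = 210000 km/s
Propagation delay = 2980 / 210000 = 0.0142 s = 14.1905 ms
Processing delay = 3.6 ms
Total one-way latency = 17.7905 ms


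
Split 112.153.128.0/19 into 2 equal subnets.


New prefix = 19 + 1 = 20
Each subnet has 4096 addresses
  112.153.128.0/20
  112.153.144.0/20
Subnets: 112.153.128.0/20, 112.153.144.0/20


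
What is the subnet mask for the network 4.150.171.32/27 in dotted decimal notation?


/27 means 27 network bits, 5 host bits
Binary: 11111111111111111111111111100000
Mask: 255.255.255.224


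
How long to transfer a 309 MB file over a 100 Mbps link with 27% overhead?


Effective throughput = 100 * (1 - 27/100) = 73 Mbps
File size in Mb = 309 * 8 = 2472 Mb
Time = 2472 / 73
Time = 33.863 seconds


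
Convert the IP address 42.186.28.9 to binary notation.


42 = 00101010
186 = 10111010
28 = 00011100
9 = 00001001
Binary: 00101010.10111010.00011100.00001001


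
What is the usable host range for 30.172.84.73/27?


Network: 30.172.84.64
Broadcast: 30.172.84.95
First usable = network + 1
Last usable = broadcast - 1
Range: 30.172.84.65 to 30.172.84.94


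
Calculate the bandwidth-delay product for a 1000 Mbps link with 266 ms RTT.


BDP = bandwidth * RTT
= 1000 Mbps * 266 ms
= 1000 * 1e6 * 266 / 1000 bits
= 266000000 bits
= 33250000 bytes
= 32470.7031 KB
BDP = 266000000 bits (33250000 bytes)


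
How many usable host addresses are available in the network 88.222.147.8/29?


Host bits = 32 - 29 = 3
Total addresses = 2^3 = 8
Usable = total - 2 (network and broadcast)
Usable hosts: 6


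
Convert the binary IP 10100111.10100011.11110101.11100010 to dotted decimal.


10100111 = 167
10100011 = 163
11110101 = 245
11100010 = 226
IP: 167.163.245.226


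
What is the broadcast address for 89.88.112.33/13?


Network: 89.88.0.0/13
Host bits = 19
Set all host bits to 1:
Broadcast: 89.95.255.255


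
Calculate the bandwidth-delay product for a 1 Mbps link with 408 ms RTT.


BDP = bandwidth * RTT
= 1 Mbps * 408 ms
= 1 * 1e6 * 408 / 1000 bits
= 408000 bits
= 51000 bytes
= 49.8047 KB
BDP = 408000 bits (51000 bytes)


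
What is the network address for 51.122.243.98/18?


IP:   00110011.01111010.11110011.01100010
Mask: 11111111.11111111.11000000.00000000
AND operation:
Net:  00110011.01111010.11000000.00000000
Network: 51.122.192.0/18


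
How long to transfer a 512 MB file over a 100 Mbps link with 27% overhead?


Effective throughput = 100 * (1 - 27/100) = 73 Mbps
File size in Mb = 512 * 8 = 4096 Mb
Time = 4096 / 73
Time = 56.1096 seconds


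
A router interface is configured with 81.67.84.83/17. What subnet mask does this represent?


/17 means 17 network bits, 15 host bits
Binary: 11111111111111111000000000000000
Mask: 255.255.128.0


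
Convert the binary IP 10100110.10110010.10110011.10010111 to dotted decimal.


10100110 = 166
10110010 = 178
10110011 = 179
10010111 = 151
IP: 166.178.179.151


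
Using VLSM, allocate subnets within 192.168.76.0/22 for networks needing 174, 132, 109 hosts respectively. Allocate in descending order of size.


174 hosts -> /24 (254 usable): 192.168.76.0/24
132 hosts -> /24 (254 usable): 192.168.77.0/24
109 hosts -> /25 (126 usable): 192.168.78.0/25
Allocation: 192.168.76.0/24 (174 hosts, 254 usable); 192.168.77.0/24 (132 hosts, 254 usable); 192.168.78.0/25 (109 hosts, 126 usable)


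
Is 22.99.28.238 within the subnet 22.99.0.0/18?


Subnet network: 22.99.0.0
Test IP AND mask: 22.99.0.0
Yes, 22.99.28.238 is in 22.99.0.0/18


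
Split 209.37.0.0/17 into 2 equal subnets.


New prefix = 17 + 1 = 18
Each subnet has 16384 addresses
  209.37.0.0/18
  209.37.64.0/18
Subnets: 209.37.0.0/18, 209.37.64.0/18


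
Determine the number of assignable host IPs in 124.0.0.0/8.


Host bits = 32 - 8 = 24
Total addresses = 2^24 = 16777216
Usable = total - 2 (network and broadcast)
Usable hosts: 16777214


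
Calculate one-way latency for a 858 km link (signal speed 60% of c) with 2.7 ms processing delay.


Speed = 0.6 * 3e5 km/s = 180000 km/s
Propagation delay = 858 / 180000 = 0.0048 s = 4.7667 ms
Processing delay = 2.7 ms
Total one-way latency = 7.4667 ms


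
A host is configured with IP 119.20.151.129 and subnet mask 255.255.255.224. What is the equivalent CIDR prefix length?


Binary: 11111111.11111111.11111111.11100000
Count leading 1s
Prefix: /27


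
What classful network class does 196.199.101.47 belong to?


First octet: 196
Binary: 11000100
110xxxxx -> Class C (192-223)
Class C, default mask 255.255.255.0 (/24)


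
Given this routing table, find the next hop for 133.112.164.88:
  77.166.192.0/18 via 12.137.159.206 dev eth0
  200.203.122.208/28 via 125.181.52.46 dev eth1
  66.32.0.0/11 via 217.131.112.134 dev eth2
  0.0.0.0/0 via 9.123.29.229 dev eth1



Longest prefix match for 133.112.164.88:
  /18 77.166.192.0: no
  /28 200.203.122.208: no
  /11 66.32.0.0: no
  /0 0.0.0.0: MATCH
Selected: next-hop 9.123.29.229 via eth1 (matched /0)


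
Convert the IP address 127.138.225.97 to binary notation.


127 = 01111111
138 = 10001010
225 = 11100001
97 = 01100001
Binary: 01111111.10001010.11100001.01100001


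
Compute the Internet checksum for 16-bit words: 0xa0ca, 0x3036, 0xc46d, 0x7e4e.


Sum all words (with carry folding):
+ 0xa0ca = 0xa0ca
+ 0x3036 = 0xd100
+ 0xc46d = 0x956e
+ 0x7e4e = 0x13bd
One's complement: ~0x13bd
Checksum = 0xec42


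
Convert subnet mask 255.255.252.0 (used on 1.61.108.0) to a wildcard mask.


Subnet mask: 255.255.252.0
Wildcard = 255.255.255.255 - subnet mask
255 - 255 = 0
255 - 255 = 0
255 - 252 = 3
255 - 0 = 255
Wildcard: 0.0.3.255


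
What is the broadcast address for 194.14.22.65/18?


Network: 194.14.0.0/18
Host bits = 14
Set all host bits to 1:
Broadcast: 194.14.63.255


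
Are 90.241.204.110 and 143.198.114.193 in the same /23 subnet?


Mask: 255.255.254.0
90.241.204.110 AND mask = 90.241.204.0
143.198.114.193 AND mask = 143.198.114.0
No, different subnets (90.241.204.0 vs 143.198.114.0)


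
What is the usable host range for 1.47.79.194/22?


Network: 1.47.76.0
Broadcast: 1.47.79.255
First usable = network + 1
Last usable = broadcast - 1
Range: 1.47.76.1 to 1.47.79.254


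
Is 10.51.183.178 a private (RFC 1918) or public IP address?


RFC 1918 private ranges:
  10.0.0.0/8 (10.0.0.0 - 10.255.255.255)
  172.16.0.0/12 (172.16.0.0 - 172.31.255.255)
  192.168.0.0/16 (192.168.0.0 - 192.168.255.255)
Private (in 10.0.0.0/8)


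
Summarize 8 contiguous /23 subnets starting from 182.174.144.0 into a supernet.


Original prefix: /23
Number of subnets: 8 = 2^3
New prefix = 23 - 3 = 20
Supernet: 182.174.144.0/20


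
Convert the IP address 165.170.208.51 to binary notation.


165 = 10100101
170 = 10101010
208 = 11010000
51 = 00110011
Binary: 10100101.10101010.11010000.00110011


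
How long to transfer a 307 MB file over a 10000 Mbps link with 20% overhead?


Effective throughput = 10000 * (1 - 20/100) = 8000 Mbps
File size in Mb = 307 * 8 = 2456 Mb
Time = 2456 / 8000
Time = 0.307 seconds


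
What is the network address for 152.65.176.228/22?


IP:   10011000.01000001.10110000.11100100
Mask: 11111111.11111111.11111100.00000000
AND operation:
Net:  10011000.01000001.10110000.00000000
Network: 152.65.176.0/22


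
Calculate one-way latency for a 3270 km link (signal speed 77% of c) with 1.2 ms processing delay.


Speed = 0.77 * 3e5 km/s = 231000 km/s
Propagation delay = 3270 / 231000 = 0.0142 s = 14.1558 ms
Processing delay = 1.2 ms
Total one-way latency = 15.3558 ms


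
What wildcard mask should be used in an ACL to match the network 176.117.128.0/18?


Subnet mask: 255.255.192.0
Wildcard = 255.255.255.255 - subnet mask
255 - 255 = 0
255 - 255 = 0
255 - 192 = 63
255 - 0 = 255
Wildcard: 0.0.63.255


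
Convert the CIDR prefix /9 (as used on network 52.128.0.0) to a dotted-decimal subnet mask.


/9 means 9 network bits, 23 host bits
Binary: 11111111100000000000000000000000
Mask: 255.128.0.0


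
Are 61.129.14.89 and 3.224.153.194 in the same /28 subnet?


Mask: 255.255.255.240
61.129.14.89 AND mask = 61.129.14.80
3.224.153.194 AND mask = 3.224.153.192
No, different subnets (61.129.14.80 vs 3.224.153.192)


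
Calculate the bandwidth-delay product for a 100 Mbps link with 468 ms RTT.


BDP = bandwidth * RTT
= 100 Mbps * 468 ms
= 100 * 1e6 * 468 / 1000 bits
= 46800000 bits
= 5850000 bytes
= 5712.8906 KB
BDP = 46800000 bits (5850000 bytes)


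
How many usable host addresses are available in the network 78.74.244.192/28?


Host bits = 32 - 28 = 4
Total addresses = 2^4 = 16
Usable = total - 2 (network and broadcast)
Usable hosts: 14


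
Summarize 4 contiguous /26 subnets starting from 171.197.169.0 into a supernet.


Original prefix: /26
Number of subnets: 4 = 2^2
New prefix = 26 - 2 = 24
Supernet: 171.197.169.0/24


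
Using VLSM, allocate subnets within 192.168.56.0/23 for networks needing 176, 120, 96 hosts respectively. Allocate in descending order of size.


176 hosts -> /24 (254 usable): 192.168.56.0/24
120 hosts -> /25 (126 usable): 192.168.57.0/25
96 hosts -> /25 (126 usable): 192.168.57.128/25
Allocation: 192.168.56.0/24 (176 hosts, 254 usable); 192.168.57.0/25 (120 hosts, 126 usable); 192.168.57.128/25 (96 hosts, 126 usable)


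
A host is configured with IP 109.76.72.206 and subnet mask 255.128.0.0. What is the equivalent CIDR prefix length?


Binary: 11111111.10000000.00000000.00000000
Count leading 1s
Prefix: /9


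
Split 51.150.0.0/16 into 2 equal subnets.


New prefix = 16 + 1 = 17
Each subnet has 32768 addresses
  51.150.0.0/17
  51.150.128.0/17
Subnets: 51.150.0.0/17, 51.150.128.0/17


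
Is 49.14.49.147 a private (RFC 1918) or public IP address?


RFC 1918 private ranges:
  10.0.0.0/8 (10.0.0.0 - 10.255.255.255)
  172.16.0.0/12 (172.16.0.0 - 172.31.255.255)
  192.168.0.0/16 (192.168.0.0 - 192.168.255.255)
Public (not in any RFC 1918 range)


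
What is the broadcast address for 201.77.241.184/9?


Network: 201.0.0.0/9
Host bits = 23
Set all host bits to 1:
Broadcast: 201.127.255.255


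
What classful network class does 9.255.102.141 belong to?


First octet: 9
Binary: 00001001
0xxxxxxx -> Class A (1-126)
Class A, default mask 255.0.0.0 (/8)


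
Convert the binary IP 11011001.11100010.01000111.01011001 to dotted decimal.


11011001 = 217
11100010 = 226
01000111 = 71
01011001 = 89
IP: 217.226.71.89


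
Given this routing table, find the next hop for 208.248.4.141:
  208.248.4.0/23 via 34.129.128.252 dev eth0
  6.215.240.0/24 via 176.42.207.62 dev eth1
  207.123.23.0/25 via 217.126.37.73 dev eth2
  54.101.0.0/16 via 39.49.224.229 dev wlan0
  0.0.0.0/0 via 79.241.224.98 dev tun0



Longest prefix match for 208.248.4.141:
  /23 208.248.4.0: MATCH
  /24 6.215.240.0: no
  /25 207.123.23.0: no
  /16 54.101.0.0: no
  /0 0.0.0.0: MATCH
Selected: next-hop 34.129.128.252 via eth0 (matched /23)


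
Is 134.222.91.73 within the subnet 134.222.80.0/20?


Subnet network: 134.222.80.0
Test IP AND mask: 134.222.80.0
Yes, 134.222.91.73 is in 134.222.80.0/20


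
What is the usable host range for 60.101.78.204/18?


Network: 60.101.64.0
Broadcast: 60.101.127.255
First usable = network + 1
Last usable = broadcast - 1
Range: 60.101.64.1 to 60.101.127.254


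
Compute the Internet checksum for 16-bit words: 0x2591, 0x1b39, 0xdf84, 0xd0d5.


Sum all words (with carry folding):
+ 0x2591 = 0x2591
+ 0x1b39 = 0x40ca
+ 0xdf84 = 0x204f
+ 0xd0d5 = 0xf124
One's complement: ~0xf124
Checksum = 0x0edb


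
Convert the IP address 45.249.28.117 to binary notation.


45 = 00101101
249 = 11111001
28 = 00011100
117 = 01110101
Binary: 00101101.11111001.00011100.01110101


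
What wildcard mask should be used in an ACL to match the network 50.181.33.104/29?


Subnet mask: 255.255.255.248
Wildcard = 255.255.255.255 - subnet mask
255 - 255 = 0
255 - 255 = 0
255 - 255 = 0
255 - 248 = 7
Wildcard: 0.0.0.7


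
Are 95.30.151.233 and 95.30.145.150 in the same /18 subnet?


Mask: 255.255.192.0
95.30.151.233 AND mask = 95.30.128.0
95.30.145.150 AND mask = 95.30.128.0
Yes, same subnet (95.30.128.0)


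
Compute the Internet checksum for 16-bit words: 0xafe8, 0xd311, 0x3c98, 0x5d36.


Sum all words (with carry folding):
+ 0xafe8 = 0xafe8
+ 0xd311 = 0x82fa
+ 0x3c98 = 0xbf92
+ 0x5d36 = 0x1cc9
One's complement: ~0x1cc9
Checksum = 0xe336


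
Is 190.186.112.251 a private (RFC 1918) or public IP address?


RFC 1918 private ranges:
  10.0.0.0/8 (10.0.0.0 - 10.255.255.255)
  172.16.0.0/12 (172.16.0.0 - 172.31.255.255)
  192.168.0.0/16 (192.168.0.0 - 192.168.255.255)
Public (not in any RFC 1918 range)


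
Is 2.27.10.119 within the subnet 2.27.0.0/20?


Subnet network: 2.27.0.0
Test IP AND mask: 2.27.0.0
Yes, 2.27.10.119 is in 2.27.0.0/20


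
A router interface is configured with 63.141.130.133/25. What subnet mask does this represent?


/25 means 25 network bits, 7 host bits
Binary: 11111111111111111111111110000000
Mask: 255.255.255.128


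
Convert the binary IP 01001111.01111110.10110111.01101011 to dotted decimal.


01001111 = 79
01111110 = 126
10110111 = 183
01101011 = 107
IP: 79.126.183.107


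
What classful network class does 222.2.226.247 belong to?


First octet: 222
Binary: 11011110
110xxxxx -> Class C (192-223)
Class C, default mask 255.255.255.0 (/24)


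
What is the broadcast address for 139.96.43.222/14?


Network: 139.96.0.0/14
Host bits = 18
Set all host bits to 1:
Broadcast: 139.99.255.255


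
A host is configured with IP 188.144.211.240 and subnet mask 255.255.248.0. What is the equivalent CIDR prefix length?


Binary: 11111111.11111111.11111000.00000000
Count leading 1s
Prefix: /21


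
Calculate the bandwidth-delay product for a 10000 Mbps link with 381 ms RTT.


BDP = bandwidth * RTT
= 10000 Mbps * 381 ms
= 10000 * 1e6 * 381 / 1000 bits
= 3810000000 bits
= 476250000 bytes
= 465087.8906 KB
BDP = 3810000000 bits (476250000 bytes)


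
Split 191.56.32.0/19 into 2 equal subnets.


New prefix = 19 + 1 = 20
Each subnet has 4096 addresses
  191.56.32.0/20
  191.56.48.0/20
Subnets: 191.56.32.0/20, 191.56.48.0/20


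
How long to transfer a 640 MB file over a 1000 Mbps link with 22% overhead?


Effective throughput = 1000 * (1 - 22/100) = 780 Mbps
File size in Mb = 640 * 8 = 5120 Mb
Time = 5120 / 780
Time = 6.5641 seconds


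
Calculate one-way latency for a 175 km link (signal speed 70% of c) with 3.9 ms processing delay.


Speed = 0.7 * 3e5 km/s = 210000 km/s
Propagation delay = 175 / 210000 = 0.0008 s = 0.8333 ms
Processing delay = 3.9 ms
Total one-way latency = 4.7333 ms


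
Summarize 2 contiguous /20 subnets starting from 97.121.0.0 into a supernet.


Original prefix: /20
Number of subnets: 2 = 2^1
New prefix = 20 - 1 = 19
Supernet: 97.121.0.0/19


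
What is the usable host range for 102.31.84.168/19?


Network: 102.31.64.0
Broadcast: 102.31.95.255
First usable = network + 1
Last usable = broadcast - 1
Range: 102.31.64.1 to 102.31.95.254


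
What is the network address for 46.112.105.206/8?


IP:   00101110.01110000.01101001.11001110
Mask: 11111111.00000000.00000000.00000000
AND operation:
Net:  00101110.00000000.00000000.00000000
Network: 46.0.0.0/8


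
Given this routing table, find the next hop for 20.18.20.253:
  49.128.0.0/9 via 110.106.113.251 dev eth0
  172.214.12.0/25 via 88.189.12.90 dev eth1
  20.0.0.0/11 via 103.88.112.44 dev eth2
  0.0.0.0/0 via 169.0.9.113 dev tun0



Longest prefix match for 20.18.20.253:
  /9 49.128.0.0: no
  /25 172.214.12.0: no
  /11 20.0.0.0: MATCH
  /0 0.0.0.0: MATCH
Selected: next-hop 103.88.112.44 via eth2 (matched /11)


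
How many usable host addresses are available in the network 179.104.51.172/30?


Host bits = 32 - 30 = 2
Total addresses = 2^2 = 4
Usable = total - 2 (network and broadcast)
Usable hosts: 2


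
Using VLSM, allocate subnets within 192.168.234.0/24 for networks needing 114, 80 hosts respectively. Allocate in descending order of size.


114 hosts -> /25 (126 usable): 192.168.234.0/25
80 hosts -> /25 (126 usable): 192.168.234.128/25
Allocation: 192.168.234.0/25 (114 hosts, 126 usable); 192.168.234.128/25 (80 hosts, 126 usable)


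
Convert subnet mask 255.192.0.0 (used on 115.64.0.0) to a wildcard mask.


Subnet mask: 255.192.0.0
Wildcard = 255.255.255.255 - subnet mask
255 - 255 = 0
255 - 192 = 63
255 - 0 = 255
255 - 0 = 255
Wildcard: 0.63.255.255


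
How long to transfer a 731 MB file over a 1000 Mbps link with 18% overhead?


Effective throughput = 1000 * (1 - 18/100) = 820.0 Mbps
File size in Mb = 731 * 8 = 5848 Mb
Time = 5848 / 820.0
Time = 7.1317 seconds


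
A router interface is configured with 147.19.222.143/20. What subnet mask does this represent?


/20 means 20 network bits, 12 host bits
Binary: 11111111111111111111000000000000
Mask: 255.255.240.0


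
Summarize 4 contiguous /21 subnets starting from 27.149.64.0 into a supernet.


Original prefix: /21
Number of subnets: 4 = 2^2
New prefix = 21 - 2 = 19
Supernet: 27.149.64.0/19


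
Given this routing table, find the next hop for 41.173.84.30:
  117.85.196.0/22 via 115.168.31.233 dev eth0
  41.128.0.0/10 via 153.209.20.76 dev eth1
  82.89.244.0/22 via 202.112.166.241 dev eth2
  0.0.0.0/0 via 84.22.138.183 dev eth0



Longest prefix match for 41.173.84.30:
  /22 117.85.196.0: no
  /10 41.128.0.0: MATCH
  /22 82.89.244.0: no
  /0 0.0.0.0: MATCH
Selected: next-hop 153.209.20.76 via eth1 (matched /10)


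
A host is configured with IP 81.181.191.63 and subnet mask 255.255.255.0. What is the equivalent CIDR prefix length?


Binary: 11111111.11111111.11111111.00000000
Count leading 1s
Prefix: /24


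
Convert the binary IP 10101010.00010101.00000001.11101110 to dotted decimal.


10101010 = 170
00010101 = 21
00000001 = 1
11101110 = 238
IP: 170.21.1.238


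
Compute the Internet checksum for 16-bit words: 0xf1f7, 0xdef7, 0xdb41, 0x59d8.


Sum all words (with carry folding):
+ 0xf1f7 = 0xf1f7
+ 0xdef7 = 0xd0ef
+ 0xdb41 = 0xac31
+ 0x59d8 = 0x060a
One's complement: ~0x060a
Checksum = 0xf9f5


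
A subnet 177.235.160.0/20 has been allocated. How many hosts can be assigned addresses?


Host bits = 32 - 20 = 12
Total addresses = 2^12 = 4096
Usable = total - 2 (network and broadcast)
Usable hosts: 4094


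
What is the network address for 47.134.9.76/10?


IP:   00101111.10000110.00001001.01001100
Mask: 11111111.11000000.00000000.00000000
AND operation:
Net:  00101111.10000000.00000000.00000000
Network: 47.128.0.0/10


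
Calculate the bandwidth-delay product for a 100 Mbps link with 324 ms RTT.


BDP = bandwidth * RTT
= 100 Mbps * 324 ms
= 100 * 1e6 * 324 / 1000 bits
= 32400000 bits
= 4050000 bytes
= 3955.0781 KB
BDP = 32400000 bits (4050000 bytes)


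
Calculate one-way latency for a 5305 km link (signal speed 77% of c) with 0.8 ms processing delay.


Speed = 0.77 * 3e5 km/s = 231000 km/s
Propagation delay = 5305 / 231000 = 0.023 s = 22.9654 ms
Processing delay = 0.8 ms
Total one-way latency = 23.7654 ms


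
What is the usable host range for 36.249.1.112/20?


Network: 36.249.0.0
Broadcast: 36.249.15.255
First usable = network + 1
Last usable = broadcast - 1
Range: 36.249.0.1 to 36.249.15.254


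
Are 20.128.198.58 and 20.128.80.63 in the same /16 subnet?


Mask: 255.255.0.0
20.128.198.58 AND mask = 20.128.0.0
20.128.80.63 AND mask = 20.128.0.0
Yes, same subnet (20.128.0.0)


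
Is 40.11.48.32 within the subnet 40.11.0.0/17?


Subnet network: 40.11.0.0
Test IP AND mask: 40.11.0.0
Yes, 40.11.48.32 is in 40.11.0.0/17


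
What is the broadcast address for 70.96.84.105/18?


Network: 70.96.64.0/18
Host bits = 14
Set all host bits to 1:
Broadcast: 70.96.127.255


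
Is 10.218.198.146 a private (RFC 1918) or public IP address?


RFC 1918 private ranges:
  10.0.0.0/8 (10.0.0.0 - 10.255.255.255)
  172.16.0.0/12 (172.16.0.0 - 172.31.255.255)
  192.168.0.0/16 (192.168.0.0 - 192.168.255.255)
Private (in 10.0.0.0/8)


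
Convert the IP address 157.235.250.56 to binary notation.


157 = 10011101
235 = 11101011
250 = 11111010
56 = 00111000
Binary: 10011101.11101011.11111010.00111000


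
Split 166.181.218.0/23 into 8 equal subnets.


New prefix = 23 + 3 = 26
Each subnet has 64 addresses
  166.181.218.0/26
  166.181.218.64/26
  166.181.218.128/26
  166.181.218.192/26
  166.181.219.0/26
  166.181.219.64/26
  166.181.219.128/26
  166.181.219.192/26
Subnets: 166.181.218.0/26, 166.181.218.64/26, 166.181.218.128/26, 166.181.218.192/26, 166.181.219.0/26, 166.181.219.64/26, 166.181.219.128/26, 166.181.219.192/26


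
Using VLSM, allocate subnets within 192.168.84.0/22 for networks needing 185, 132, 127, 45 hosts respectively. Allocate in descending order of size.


185 hosts -> /24 (254 usable): 192.168.84.0/24
132 hosts -> /24 (254 usable): 192.168.85.0/24
127 hosts -> /24 (254 usable): 192.168.86.0/24
45 hosts -> /26 (62 usable): 192.168.87.0/26
Allocation: 192.168.84.0/24 (185 hosts, 254 usable); 192.168.85.0/24 (132 hosts, 254 usable); 192.168.86.0/24 (127 hosts, 254 usable); 192.168.87.0/26 (45 hosts, 62 usable)


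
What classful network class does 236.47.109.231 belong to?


First octet: 236
Binary: 11101100
1110xxxx -> Class D (224-239)
Class D (multicast), default mask N/A


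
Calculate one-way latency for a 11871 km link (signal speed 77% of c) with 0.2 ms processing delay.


Speed = 0.77 * 3e5 km/s = 231000 km/s
Propagation delay = 11871 / 231000 = 0.0514 s = 51.3896 ms
Processing delay = 0.2 ms
Total one-way latency = 51.5896 ms


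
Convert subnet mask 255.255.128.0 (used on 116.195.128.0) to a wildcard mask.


Subnet mask: 255.255.128.0
Wildcard = 255.255.255.255 - subnet mask
255 - 255 = 0
255 - 255 = 0
255 - 128 = 127
255 - 0 = 255
Wildcard: 0.0.127.255


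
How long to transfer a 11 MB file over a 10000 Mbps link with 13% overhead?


Effective throughput = 10000 * (1 - 13/100) = 8700 Mbps
File size in Mb = 11 * 8 = 88 Mb
Time = 88 / 8700
Time = 0.0101 seconds


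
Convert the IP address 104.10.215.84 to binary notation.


104 = 01101000
10 = 00001010
215 = 11010111
84 = 01010100
Binary: 01101000.00001010.11010111.01010100


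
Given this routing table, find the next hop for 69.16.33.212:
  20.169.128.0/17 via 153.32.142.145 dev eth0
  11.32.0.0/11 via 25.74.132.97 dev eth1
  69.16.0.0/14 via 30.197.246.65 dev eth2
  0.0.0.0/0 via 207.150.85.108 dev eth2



Longest prefix match for 69.16.33.212:
  /17 20.169.128.0: no
  /11 11.32.0.0: no
  /14 69.16.0.0: MATCH
  /0 0.0.0.0: MATCH
Selected: next-hop 30.197.246.65 via eth2 (matched /14)


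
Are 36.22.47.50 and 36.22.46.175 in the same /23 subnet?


Mask: 255.255.254.0
36.22.47.50 AND mask = 36.22.46.0
36.22.46.175 AND mask = 36.22.46.0
Yes, same subnet (36.22.46.0)


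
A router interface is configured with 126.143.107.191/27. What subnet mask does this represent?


/27 means 27 network bits, 5 host bits
Binary: 11111111111111111111111111100000
Mask: 255.255.255.224


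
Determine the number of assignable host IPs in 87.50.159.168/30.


Host bits = 32 - 30 = 2
Total addresses = 2^2 = 4
Usable = total - 2 (network and broadcast)
Usable hosts: 2


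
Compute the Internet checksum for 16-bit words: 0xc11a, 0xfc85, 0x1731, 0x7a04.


Sum all words (with carry folding):
+ 0xc11a = 0xc11a
+ 0xfc85 = 0xbda0
+ 0x1731 = 0xd4d1
+ 0x7a04 = 0x4ed6
One's complement: ~0x4ed6
Checksum = 0xb129


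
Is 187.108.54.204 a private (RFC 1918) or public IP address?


RFC 1918 private ranges:
  10.0.0.0/8 (10.0.0.0 - 10.255.255.255)
  172.16.0.0/12 (172.16.0.0 - 172.31.255.255)
  192.168.0.0/16 (192.168.0.0 - 192.168.255.255)
Public (not in any RFC 1918 range)


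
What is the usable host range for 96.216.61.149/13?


Network: 96.216.0.0
Broadcast: 96.223.255.255
First usable = network + 1
Last usable = broadcast - 1
Range: 96.216.0.1 to 96.223.255.254


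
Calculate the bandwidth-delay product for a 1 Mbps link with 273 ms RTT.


BDP = bandwidth * RTT
= 1 Mbps * 273 ms
= 1 * 1e6 * 273 / 1000 bits
= 273000 bits
= 34125 bytes
= 33.3252 KB
BDP = 273000 bits (34125 bytes)


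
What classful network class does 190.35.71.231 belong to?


First octet: 190
Binary: 10111110
10xxxxxx -> Class B (128-191)
Class B, default mask 255.255.0.0 (/16)


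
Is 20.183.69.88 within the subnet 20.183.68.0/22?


Subnet network: 20.183.68.0
Test IP AND mask: 20.183.68.0
Yes, 20.183.69.88 is in 20.183.68.0/22


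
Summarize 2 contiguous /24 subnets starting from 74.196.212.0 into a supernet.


Original prefix: /24
Number of subnets: 2 = 2^1
New prefix = 24 - 1 = 23
Supernet: 74.196.212.0/23


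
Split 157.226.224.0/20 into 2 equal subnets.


New prefix = 20 + 1 = 21
Each subnet has 2048 addresses
  157.226.224.0/21
  157.226.232.0/21
Subnets: 157.226.224.0/21, 157.226.232.0/21


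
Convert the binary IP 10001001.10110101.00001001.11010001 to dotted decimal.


10001001 = 137
10110101 = 181
00001001 = 9
11010001 = 209
IP: 137.181.9.209


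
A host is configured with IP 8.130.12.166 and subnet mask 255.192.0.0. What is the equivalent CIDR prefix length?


Binary: 11111111.11000000.00000000.00000000
Count leading 1s
Prefix: /10


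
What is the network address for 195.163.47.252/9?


IP:   11000011.10100011.00101111.11111100
Mask: 11111111.10000000.00000000.00000000
AND operation:
Net:  11000011.10000000.00000000.00000000
Network: 195.128.0.0/9


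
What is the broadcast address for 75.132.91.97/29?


Network: 75.132.91.96/29
Host bits = 3
Set all host bits to 1:
Broadcast: 75.132.91.103


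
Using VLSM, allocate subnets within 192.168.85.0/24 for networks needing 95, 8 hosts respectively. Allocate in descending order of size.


95 hosts -> /25 (126 usable): 192.168.85.0/25
8 hosts -> /28 (14 usable): 192.168.85.128/28
Allocation: 192.168.85.0/25 (95 hosts, 126 usable); 192.168.85.128/28 (8 hosts, 14 usable)


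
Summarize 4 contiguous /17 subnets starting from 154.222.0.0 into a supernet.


Original prefix: /17
Number of subnets: 4 = 2^2
New prefix = 17 - 2 = 15
Supernet: 154.222.0.0/15


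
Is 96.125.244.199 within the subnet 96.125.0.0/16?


Subnet network: 96.125.0.0
Test IP AND mask: 96.125.0.0
Yes, 96.125.244.199 is in 96.125.0.0/16


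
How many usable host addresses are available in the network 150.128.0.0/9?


Host bits = 32 - 9 = 23
Total addresses = 2^23 = 8388608
Usable = total - 2 (network and broadcast)
Usable hosts: 8388606


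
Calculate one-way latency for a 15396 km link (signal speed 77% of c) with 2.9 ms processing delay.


Speed = 0.77 * 3e5 km/s = 231000 km/s
Propagation delay = 15396 / 231000 = 0.0666 s = 66.6494 ms
Processing delay = 2.9 ms
Total one-way latency = 69.5494 ms


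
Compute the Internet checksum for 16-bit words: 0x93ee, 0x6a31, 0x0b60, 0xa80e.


Sum all words (with carry folding):
+ 0x93ee = 0x93ee
+ 0x6a31 = 0xfe1f
+ 0x0b60 = 0x0980
+ 0xa80e = 0xb18e
One's complement: ~0xb18e
Checksum = 0x4e71


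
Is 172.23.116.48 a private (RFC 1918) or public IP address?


RFC 1918 private ranges:
  10.0.0.0/8 (10.0.0.0 - 10.255.255.255)
  172.16.0.0/12 (172.16.0.0 - 172.31.255.255)
  192.168.0.0/16 (192.168.0.0 - 192.168.255.255)
Private (in 172.16.0.0/12)


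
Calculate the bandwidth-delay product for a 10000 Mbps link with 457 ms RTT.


BDP = bandwidth * RTT
= 10000 Mbps * 457 ms
= 10000 * 1e6 * 457 / 1000 bits
= 4570000000 bits
= 571250000 bytes
= 557861.3281 KB
BDP = 4570000000 bits (571250000 bytes)


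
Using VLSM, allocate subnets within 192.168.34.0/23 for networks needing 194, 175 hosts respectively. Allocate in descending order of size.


194 hosts -> /24 (254 usable): 192.168.34.0/24
175 hosts -> /24 (254 usable): 192.168.35.0/24
Allocation: 192.168.34.0/24 (194 hosts, 254 usable); 192.168.35.0/24 (175 hosts, 254 usable)


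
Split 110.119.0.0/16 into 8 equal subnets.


New prefix = 16 + 3 = 19
Each subnet has 8192 addresses
  110.119.0.0/19
  110.119.32.0/19
  110.119.64.0/19
  110.119.96.0/19
  110.119.128.0/19
  110.119.160.0/19
  110.119.192.0/19
  110.119.224.0/19
Subnets: 110.119.0.0/19, 110.119.32.0/19, 110.119.64.0/19, 110.119.96.0/19, 110.119.128.0/19, 110.119.160.0/19, 110.119.192.0/19, 110.119.224.0/19


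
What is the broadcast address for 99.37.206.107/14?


Network: 99.36.0.0/14
Host bits = 18
Set all host bits to 1:
Broadcast: 99.39.255.255


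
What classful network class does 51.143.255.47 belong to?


First octet: 51
Binary: 00110011
0xxxxxxx -> Class A (1-126)
Class A, default mask 255.0.0.0 (/8)


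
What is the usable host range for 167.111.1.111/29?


Network: 167.111.1.104
Broadcast: 167.111.1.111
First usable = network + 1
Last usable = broadcast - 1
Range: 167.111.1.105 to 167.111.1.110


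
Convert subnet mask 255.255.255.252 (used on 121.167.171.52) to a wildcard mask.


Subnet mask: 255.255.255.252
Wildcard = 255.255.255.255 - subnet mask
255 - 255 = 0
255 - 255 = 0
255 - 255 = 0
255 - 252 = 3
Wildcard: 0.0.0.3


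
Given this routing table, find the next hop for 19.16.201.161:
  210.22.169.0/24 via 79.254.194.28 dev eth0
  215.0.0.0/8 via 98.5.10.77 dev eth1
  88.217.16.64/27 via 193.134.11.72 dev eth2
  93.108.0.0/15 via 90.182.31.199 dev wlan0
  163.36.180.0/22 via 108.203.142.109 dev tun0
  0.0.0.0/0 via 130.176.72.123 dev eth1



Longest prefix match for 19.16.201.161:
  /24 210.22.169.0: no
  /8 215.0.0.0: no
  /27 88.217.16.64: no
  /15 93.108.0.0: no
  /22 163.36.180.0: no
  /0 0.0.0.0: MATCH
Selected: next-hop 130.176.72.123 via eth1 (matched /0)


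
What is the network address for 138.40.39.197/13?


IP:   10001010.00101000.00100111.11000101
Mask: 11111111.11111000.00000000.00000000
AND operation:
Net:  10001010.00101000.00000000.00000000
Network: 138.40.0.0/13


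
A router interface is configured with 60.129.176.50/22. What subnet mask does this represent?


/22 means 22 network bits, 10 host bits
Binary: 11111111111111111111110000000000
Mask: 255.255.252.0


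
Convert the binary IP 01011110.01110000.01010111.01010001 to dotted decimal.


01011110 = 94
01110000 = 112
01010111 = 87
01010001 = 81
IP: 94.112.87.81


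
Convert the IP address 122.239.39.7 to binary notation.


122 = 01111010
239 = 11101111
39 = 00100111
7 = 00000111
Binary: 01111010.11101111.00100111.00000111


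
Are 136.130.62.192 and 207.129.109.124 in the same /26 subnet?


Mask: 255.255.255.192
136.130.62.192 AND mask = 136.130.62.192
207.129.109.124 AND mask = 207.129.109.64
No, different subnets (136.130.62.192 vs 207.129.109.64)


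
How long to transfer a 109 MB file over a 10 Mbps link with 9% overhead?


Effective throughput = 10 * (1 - 9/100) = 9.1 Mbps
File size in Mb = 109 * 8 = 872 Mb
Time = 872 / 9.1
Time = 95.8242 seconds


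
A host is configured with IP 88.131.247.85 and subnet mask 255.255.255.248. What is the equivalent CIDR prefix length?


Binary: 11111111.11111111.11111111.11111000
Count leading 1s
Prefix: /29


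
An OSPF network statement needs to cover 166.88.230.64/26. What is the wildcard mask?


Subnet mask: 255.255.255.192
Wildcard = 255.255.255.255 - subnet mask
255 - 255 = 0
255 - 255 = 0
255 - 255 = 0
255 - 192 = 63
Wildcard: 0.0.0.63


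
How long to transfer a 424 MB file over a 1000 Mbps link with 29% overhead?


Effective throughput = 1000 * (1 - 29/100) = 710 Mbps
File size in Mb = 424 * 8 = 3392 Mb
Time = 3392 / 710
Time = 4.7775 seconds


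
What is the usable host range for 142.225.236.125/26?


Network: 142.225.236.64
Broadcast: 142.225.236.127
First usable = network + 1
Last usable = broadcast - 1
Range: 142.225.236.65 to 142.225.236.126


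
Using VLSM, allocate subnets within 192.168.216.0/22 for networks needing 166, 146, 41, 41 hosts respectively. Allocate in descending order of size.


166 hosts -> /24 (254 usable): 192.168.216.0/24
146 hosts -> /24 (254 usable): 192.168.217.0/24
41 hosts -> /26 (62 usable): 192.168.218.0/26
41 hosts -> /26 (62 usable): 192.168.218.64/26
Allocation: 192.168.216.0/24 (166 hosts, 254 usable); 192.168.217.0/24 (146 hosts, 254 usable); 192.168.218.0/26 (41 hosts, 62 usable); 192.168.218.64/26 (41 hosts, 62 usable)


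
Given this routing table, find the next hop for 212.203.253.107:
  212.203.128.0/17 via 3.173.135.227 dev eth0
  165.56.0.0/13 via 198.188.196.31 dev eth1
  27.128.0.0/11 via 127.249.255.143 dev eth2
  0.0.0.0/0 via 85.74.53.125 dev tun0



Longest prefix match for 212.203.253.107:
  /17 212.203.128.0: MATCH
  /13 165.56.0.0: no
  /11 27.128.0.0: no
  /0 0.0.0.0: MATCH
Selected: next-hop 3.173.135.227 via eth0 (matched /17)


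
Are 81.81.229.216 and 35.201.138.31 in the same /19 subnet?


Mask: 255.255.224.0
81.81.229.216 AND mask = 81.81.224.0
35.201.138.31 AND mask = 35.201.128.0
No, different subnets (81.81.224.0 vs 35.201.128.0)


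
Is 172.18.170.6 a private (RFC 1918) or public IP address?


RFC 1918 private ranges:
  10.0.0.0/8 (10.0.0.0 - 10.255.255.255)
  172.16.0.0/12 (172.16.0.0 - 172.31.255.255)
  192.168.0.0/16 (192.168.0.0 - 192.168.255.255)
Private (in 172.16.0.0/12)


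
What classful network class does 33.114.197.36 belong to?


First octet: 33
Binary: 00100001
0xxxxxxx -> Class A (1-126)
Class A, default mask 255.0.0.0 (/8)


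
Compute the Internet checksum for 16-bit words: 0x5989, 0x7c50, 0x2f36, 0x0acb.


Sum all words (with carry folding):
+ 0x5989 = 0x5989
+ 0x7c50 = 0xd5d9
+ 0x2f36 = 0x0510
+ 0x0acb = 0x0fdb
One's complement: ~0x0fdb
Checksum = 0xf024


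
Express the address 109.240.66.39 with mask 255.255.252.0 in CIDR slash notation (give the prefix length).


Binary: 11111111.11111111.11111100.00000000
Count leading 1s
Prefix: /22


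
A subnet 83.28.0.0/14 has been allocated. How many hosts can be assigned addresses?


Host bits = 32 - 14 = 18
Total addresses = 2^18 = 262144
Usable = total - 2 (network and broadcast)
Usable hosts: 262142


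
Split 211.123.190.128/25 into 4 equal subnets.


New prefix = 25 + 2 = 27
Each subnet has 32 addresses
  211.123.190.128/27
  211.123.190.160/27
  211.123.190.192/27
  211.123.190.224/27
Subnets: 211.123.190.128/27, 211.123.190.160/27, 211.123.190.192/27, 211.123.190.224/27


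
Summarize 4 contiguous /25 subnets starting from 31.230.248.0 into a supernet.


Original prefix: /25
Number of subnets: 4 = 2^2
New prefix = 25 - 2 = 23
Supernet: 31.230.248.0/23


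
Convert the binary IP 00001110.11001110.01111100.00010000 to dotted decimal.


00001110 = 14
11001110 = 206
01111100 = 124
00010000 = 16
IP: 14.206.124.16


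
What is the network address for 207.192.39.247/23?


IP:   11001111.11000000.00100111.11110111
Mask: 11111111.11111111.11111110.00000000
AND operation:
Net:  11001111.11000000.00100110.00000000
Network: 207.192.38.0/23


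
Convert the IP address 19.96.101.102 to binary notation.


19 = 00010011
96 = 01100000
101 = 01100101
102 = 01100110
Binary: 00010011.01100000.01100101.01100110


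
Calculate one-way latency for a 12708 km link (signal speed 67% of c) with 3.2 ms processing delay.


Speed = 0.67 * 3e5 km/s = 201000 km/s
Propagation delay = 12708 / 201000 = 0.0632 s = 63.2239 ms
Processing delay = 3.2 ms
Total one-way latency = 66.4239 ms


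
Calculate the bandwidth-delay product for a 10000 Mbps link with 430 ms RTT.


BDP = bandwidth * RTT
= 10000 Mbps * 430 ms
= 10000 * 1e6 * 430 / 1000 bits
= 4300000000 bits
= 537500000 bytes
= 524902.3438 KB
BDP = 4300000000 bits (537500000 bytes)


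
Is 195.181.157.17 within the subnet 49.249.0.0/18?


Subnet network: 49.249.0.0
Test IP AND mask: 195.181.128.0
No, 195.181.157.17 is not in 49.249.0.0/18


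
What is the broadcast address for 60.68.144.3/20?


Network: 60.68.144.0/20
Host bits = 12
Set all host bits to 1:
Broadcast: 60.68.159.255


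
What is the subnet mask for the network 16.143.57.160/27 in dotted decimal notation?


/27 means 27 network bits, 5 host bits
Binary: 11111111111111111111111111100000
Mask: 255.255.255.224


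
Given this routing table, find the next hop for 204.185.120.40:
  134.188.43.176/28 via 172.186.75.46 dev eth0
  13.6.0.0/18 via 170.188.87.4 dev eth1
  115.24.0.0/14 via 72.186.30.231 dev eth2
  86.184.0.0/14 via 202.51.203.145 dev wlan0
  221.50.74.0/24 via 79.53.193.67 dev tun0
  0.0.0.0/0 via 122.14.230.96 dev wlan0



Longest prefix match for 204.185.120.40:
  /28 134.188.43.176: no
  /18 13.6.0.0: no
  /14 115.24.0.0: no
  /14 86.184.0.0: no
  /24 221.50.74.0: no
  /0 0.0.0.0: MATCH
Selected: next-hop 122.14.230.96 via wlan0 (matched /0)


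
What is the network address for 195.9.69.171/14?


IP:   11000011.00001001.01000101.10101011
Mask: 11111111.11111100.00000000.00000000
AND operation:
Net:  11000011.00001000.00000000.00000000
Network: 195.8.0.0/14


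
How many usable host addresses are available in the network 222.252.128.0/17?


Host bits = 32 - 17 = 15
Total addresses = 2^15 = 32768
Usable = total - 2 (network and broadcast)
Usable hosts: 32766
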